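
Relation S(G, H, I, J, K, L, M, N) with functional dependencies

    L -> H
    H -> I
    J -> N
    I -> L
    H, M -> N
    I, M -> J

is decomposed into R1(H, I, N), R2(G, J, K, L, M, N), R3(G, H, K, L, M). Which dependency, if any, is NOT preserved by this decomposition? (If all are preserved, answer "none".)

L → H lies within R3.
H → I lies within R1.
J → N lies within R2.
I → L: restricted closure across fragments reaches L.
H, M → N: restricted closure across fragments reaches N.
I, M → J: restricted closure across fragments reaches J.
Every dependency is enforceable on the fragments, so the decomposition is dependency-preserving.

none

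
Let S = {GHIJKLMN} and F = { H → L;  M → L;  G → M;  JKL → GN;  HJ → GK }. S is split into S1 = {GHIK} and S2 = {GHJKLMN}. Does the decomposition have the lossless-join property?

Common attributes: S1 ∩ S2 = {GHK}.
Closure of {GHK}: H → L applies, adding L; G → M applies, adding M. So (GHK)⁺ = {GHKLM}.
The closure contains neither all of S1 = {GHIK} nor all of S2 = {GHJKLMN}, so the common attributes are not a superkey of either fragment. The join is lossy.

No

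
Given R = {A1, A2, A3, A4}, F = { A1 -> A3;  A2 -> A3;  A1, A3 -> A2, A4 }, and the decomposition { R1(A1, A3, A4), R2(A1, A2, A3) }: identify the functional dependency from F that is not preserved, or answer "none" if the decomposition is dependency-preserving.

none

A1 → A3 lies within R1.
A2 → A3 lies within R2.
A1, A3 → A2, A4: restricted closure across fragments reaches A2, A4.
Every dependency is enforceable on the fragments, so the decomposition is dependency-preserving.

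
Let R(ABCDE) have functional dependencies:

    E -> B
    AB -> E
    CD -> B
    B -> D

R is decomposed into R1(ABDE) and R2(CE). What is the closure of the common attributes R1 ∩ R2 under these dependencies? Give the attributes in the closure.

BDE

R1 ∩ R2 = {E}.
E → B applies, adding B
B → D applies, adding D
Closure: {BDE}.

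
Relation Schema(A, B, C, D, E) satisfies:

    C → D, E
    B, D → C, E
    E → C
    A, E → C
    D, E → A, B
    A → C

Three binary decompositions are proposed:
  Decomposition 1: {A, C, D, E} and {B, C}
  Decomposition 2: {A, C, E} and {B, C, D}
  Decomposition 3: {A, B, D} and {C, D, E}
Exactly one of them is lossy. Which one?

Decomposition 1: common = {C}, closure = {A, B, C, D, E} → lossless.
Decomposition 2: common = {C}, closure = {A, B, C, D, E} → lossless.
Decomposition 3: common = {D}, closure = {D} → lossy.

Decomposition 3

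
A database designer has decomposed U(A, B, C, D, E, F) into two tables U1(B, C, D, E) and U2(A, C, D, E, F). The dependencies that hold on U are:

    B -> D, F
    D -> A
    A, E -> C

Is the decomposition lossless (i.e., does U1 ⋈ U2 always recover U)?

Common attributes: U1 ∩ U2 = {C, D, E}.
Closure of {C, D, E}: D → A applies, adding A. So (C, D, E)⁺ = {A, C, D, E}.
The closure contains neither all of U1 = {B, C, D, E} nor all of U2 = {A, C, D, E, F}, so the common attributes are not a superkey of either fragment. The join is lossy.

No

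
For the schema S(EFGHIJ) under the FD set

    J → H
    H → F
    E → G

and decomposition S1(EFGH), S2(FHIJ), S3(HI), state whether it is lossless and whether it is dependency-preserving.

lossy but dependency-preserving

Lossless test (chase): Rows 1 and 3 agree on H; apply H→F and equate their F entries. No row becomes fully distinguished — the join is lossy.
Dependency preservation: every FD's attributes lie within a single fragment, so each can be enforced locally — preserved.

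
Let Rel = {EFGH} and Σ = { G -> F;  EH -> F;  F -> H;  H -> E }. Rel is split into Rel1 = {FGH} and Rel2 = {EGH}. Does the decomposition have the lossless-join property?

Common attributes: Rel1 ∩ Rel2 = {GH}.
Closure of {GH}: G → F applies, adding F; H → E applies, adding E. So (GH)⁺ = {EFGH}.
This closure contains every attribute of Rel1, so Rel1 ∩ Rel2 → Rel1. The join is lossless.

Yes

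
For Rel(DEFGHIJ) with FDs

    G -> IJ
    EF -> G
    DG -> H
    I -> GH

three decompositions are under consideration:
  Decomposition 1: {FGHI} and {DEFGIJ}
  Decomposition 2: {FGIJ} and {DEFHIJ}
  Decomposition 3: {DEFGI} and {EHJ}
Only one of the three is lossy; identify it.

Decomposition 3

Decomposition 1: common = {FGI}, closure = {FGHIJ} → lossless.
Decomposition 2: common = {FIJ}, closure = {FGHIJ} → lossless.
Decomposition 3: common = {E}, closure = {E} → lossy.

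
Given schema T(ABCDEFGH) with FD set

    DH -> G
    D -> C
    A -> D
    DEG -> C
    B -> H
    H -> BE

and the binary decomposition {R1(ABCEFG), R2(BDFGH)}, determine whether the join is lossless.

No

Common attributes: R1 ∩ R2 = {BFG}.
Closure of {BFG}: B → H applies, adding H; H → BE applies, adding E. So (BFG)⁺ = {BEFGH}.
The closure contains neither all of R1 = {ABCEFG} nor all of R2 = {BDFGH}, so the common attributes are not a superkey of either fragment. The join is lossy.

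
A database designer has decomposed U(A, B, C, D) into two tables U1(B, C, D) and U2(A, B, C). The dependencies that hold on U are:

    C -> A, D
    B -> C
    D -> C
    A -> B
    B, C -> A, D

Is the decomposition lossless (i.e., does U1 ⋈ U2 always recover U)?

Yes

Common attributes: U1 ∩ U2 = {B, C}.
Closure of {B, C}: C → A, D applies, adding A, D. So (B, C)⁺ = {A, B, C, D}.
This closure contains every attribute of U1, so U1 ∩ U2 → U1. The join is lossless.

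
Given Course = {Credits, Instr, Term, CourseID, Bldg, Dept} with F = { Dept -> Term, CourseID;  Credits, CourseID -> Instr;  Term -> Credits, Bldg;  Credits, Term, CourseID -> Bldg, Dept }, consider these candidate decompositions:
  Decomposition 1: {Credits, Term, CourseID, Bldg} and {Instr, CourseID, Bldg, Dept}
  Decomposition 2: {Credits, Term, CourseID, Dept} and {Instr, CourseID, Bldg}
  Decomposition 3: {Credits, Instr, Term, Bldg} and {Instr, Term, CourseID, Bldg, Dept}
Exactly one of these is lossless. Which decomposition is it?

Decomposition 3

Decomposition 1: common = {CourseID, Bldg}, closure = {CourseID, Bldg} → lossy.
Decomposition 2: common = {CourseID}, closure = {CourseID} → lossy.
Decomposition 3: common = {Instr, Term, Bldg}, closure = {Credits, Instr, Term, Bldg} → lossless.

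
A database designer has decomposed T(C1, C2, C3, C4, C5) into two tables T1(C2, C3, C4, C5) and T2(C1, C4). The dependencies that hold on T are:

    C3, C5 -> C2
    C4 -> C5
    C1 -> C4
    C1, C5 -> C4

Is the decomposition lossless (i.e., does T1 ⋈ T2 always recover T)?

Common attributes: T1 ∩ T2 = {C4}.
Closure of {C4}: C4 → C5 applies, adding C5. So (C4)⁺ = {C4, C5}.
The closure contains neither all of T1 = {C2, C3, C4, C5} nor all of T2 = {C1, C4}, so the common attributes are not a superkey of either fragment. The join is lossy.

No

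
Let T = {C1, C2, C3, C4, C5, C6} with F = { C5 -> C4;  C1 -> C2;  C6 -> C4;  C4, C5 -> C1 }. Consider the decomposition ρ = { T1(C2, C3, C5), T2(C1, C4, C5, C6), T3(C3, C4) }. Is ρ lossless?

Chase test. Columns are C1, C2, C3, C4, C5, C6; row i has aⱼ where attribute j ∈ Ti, else bᵢⱼ.
Initial tableau (one row per fragment):
  row 1: b11 a2 a3 b14 a5 b16
  row 2: a1 b22 b23 a4 a5 a6
  row 3: b31 b32 a3 a4 b35 b36
Rows 1 and 2 agree on C5; apply C5→C4 and equate their C4 entries.
Rows 1 and 2 agree on C4, C5; apply C4, C5→C1 and equate their C1 entries.
Rows 1 and 2 agree on C1; apply C1→C2 and equate their C2 entries.
No row becomes fully distinguished — the join is lossy.

No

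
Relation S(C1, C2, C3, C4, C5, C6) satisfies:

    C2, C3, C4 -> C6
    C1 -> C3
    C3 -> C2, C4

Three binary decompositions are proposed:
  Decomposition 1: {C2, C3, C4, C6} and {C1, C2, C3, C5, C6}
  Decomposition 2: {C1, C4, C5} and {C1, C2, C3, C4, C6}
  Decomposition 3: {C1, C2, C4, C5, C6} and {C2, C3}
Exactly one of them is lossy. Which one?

Decomposition 1: common = {C2, C3, C6}, closure = {C2, C3, C4, C6} → lossless.
Decomposition 2: common = {C1, C4}, closure = {C1, C2, C3, C4, C6} → lossless.
Decomposition 3: common = {C2}, closure = {C2} → lossy.

Decomposition 3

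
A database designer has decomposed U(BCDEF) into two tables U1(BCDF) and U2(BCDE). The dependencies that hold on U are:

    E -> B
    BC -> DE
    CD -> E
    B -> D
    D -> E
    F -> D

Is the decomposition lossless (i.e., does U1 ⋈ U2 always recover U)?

Yes

Common attributes: U1 ∩ U2 = {BCD}.
Closure of {BCD}: BC → DE applies, adding E. So (BCD)⁺ = {BCDE}.
This closure contains every attribute of U2, so U1 ∩ U2 → U2. The join is lossless.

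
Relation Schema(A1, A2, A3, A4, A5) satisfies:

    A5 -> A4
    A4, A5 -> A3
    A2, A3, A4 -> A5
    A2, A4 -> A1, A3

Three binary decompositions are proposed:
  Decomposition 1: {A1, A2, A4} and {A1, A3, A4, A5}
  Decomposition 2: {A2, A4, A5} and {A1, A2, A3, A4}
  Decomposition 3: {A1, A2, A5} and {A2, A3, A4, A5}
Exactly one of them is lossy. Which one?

Decomposition 1

Decomposition 1: common = {A1, A4}, closure = {A1, A4} → lossy.
Decomposition 2: common = {A2, A4}, closure = {A1, A2, A3, A4, A5} → lossless.
Decomposition 3: common = {A2, A5}, closure = {A1, A2, A3, A4, A5} → lossless.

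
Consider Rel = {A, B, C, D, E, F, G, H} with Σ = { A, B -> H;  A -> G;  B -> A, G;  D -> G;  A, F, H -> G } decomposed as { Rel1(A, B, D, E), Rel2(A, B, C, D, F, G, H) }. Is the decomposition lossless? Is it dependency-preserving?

Lossless test: (A, B, D)⁺ = {A, B, D, G, H}, which is a superkey of neither fragment — lossy.
Dependency preservation: every FD's attributes lie within a single fragment, so each can be enforced locally — preserved.

lossy but dependency-preserving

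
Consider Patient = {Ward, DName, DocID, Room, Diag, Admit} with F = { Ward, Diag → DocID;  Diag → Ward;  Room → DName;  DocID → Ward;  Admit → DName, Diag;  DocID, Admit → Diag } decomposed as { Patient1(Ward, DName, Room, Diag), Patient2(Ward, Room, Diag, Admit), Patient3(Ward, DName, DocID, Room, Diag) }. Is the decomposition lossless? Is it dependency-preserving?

lossless but not dependency-preserving

Lossless test (chase): Rows 1 and 2 agree on Ward, Diag; apply Ward, Diag→DocID and equate their DocID entries. Rows 1 and 3 agree on Ward, Diag; apply Ward, Diag→DocID and equate their DocID entries. Rows 1 and 2 agree on Room; apply Room→DName and equate their DName entries. Row 2 is now all distinguished symbols — the join is lossless.
Dependency preservation: the restricted closure of {Admit} across the fragments never reaches {DName, Diag}, so Admit → DName, Diag cannot be enforced without a join — not preserved.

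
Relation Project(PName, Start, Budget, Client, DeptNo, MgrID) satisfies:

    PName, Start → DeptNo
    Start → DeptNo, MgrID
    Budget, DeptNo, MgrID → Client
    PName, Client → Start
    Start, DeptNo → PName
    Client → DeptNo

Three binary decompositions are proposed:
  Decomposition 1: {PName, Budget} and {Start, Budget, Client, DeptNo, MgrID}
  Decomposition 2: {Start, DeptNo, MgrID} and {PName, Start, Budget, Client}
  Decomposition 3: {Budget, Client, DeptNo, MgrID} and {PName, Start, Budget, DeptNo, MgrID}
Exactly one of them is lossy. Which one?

Decomposition 1: common = {Budget}, closure = {Budget} → lossy.
Decomposition 2: common = {Start}, closure = {PName, Start, DeptNo, MgrID} → lossless.
Decomposition 3: common = {Budget, DeptNo, MgrID}, closure = {Budget, Client, DeptNo, MgrID} → lossless.

Decomposition 1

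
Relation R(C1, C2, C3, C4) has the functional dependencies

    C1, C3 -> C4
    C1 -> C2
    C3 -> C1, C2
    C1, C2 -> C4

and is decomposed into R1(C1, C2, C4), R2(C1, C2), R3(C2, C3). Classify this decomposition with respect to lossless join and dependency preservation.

Lossless test (chase): Rows 1 and 2 agree on C1, C2; apply C1, C2→C4 and equate their C4 entries. No row becomes fully distinguished — the join is lossy.
Dependency preservation: the restricted closure of {C3} across the fragments never reaches {C1, C2}, so C3 → C1, C2 cannot be enforced without a join — not preserved.

lossy and not dependency-preserving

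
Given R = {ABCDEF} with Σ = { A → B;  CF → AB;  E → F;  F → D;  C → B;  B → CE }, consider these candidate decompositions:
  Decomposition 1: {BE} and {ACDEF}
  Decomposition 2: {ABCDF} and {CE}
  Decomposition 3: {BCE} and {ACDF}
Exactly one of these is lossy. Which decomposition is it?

Decomposition 1: common = {E}, closure = {DEF} → lossy.
Decomposition 2: common = {C}, closure = {ABCDEF} → lossless.
Decomposition 3: common = {C}, closure = {ABCDEF} → lossless.

Decomposition 1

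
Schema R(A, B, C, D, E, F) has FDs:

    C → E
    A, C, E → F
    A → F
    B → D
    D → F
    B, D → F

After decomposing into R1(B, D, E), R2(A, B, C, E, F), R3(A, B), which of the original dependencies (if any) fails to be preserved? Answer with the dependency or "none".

D → F

Check D → F: no single fragment contains all of {D, F}, and the restricted closure of {D} across the fragments never reaches {F}.
C → E is preserved.
A, C, E → F is preserved.
A → F is preserved.
B → D is preserved.
B, D → F is preserved.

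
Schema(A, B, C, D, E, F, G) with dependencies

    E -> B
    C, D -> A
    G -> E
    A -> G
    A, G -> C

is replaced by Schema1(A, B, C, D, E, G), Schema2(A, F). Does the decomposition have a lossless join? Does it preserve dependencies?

lossy but dependency-preserving

Lossless test: (A)⁺ = {A, B, C, E, G}, which is a superkey of neither fragment — lossy.
Dependency preservation: every FD's attributes lie within a single fragment, so each can be enforced locally — preserved.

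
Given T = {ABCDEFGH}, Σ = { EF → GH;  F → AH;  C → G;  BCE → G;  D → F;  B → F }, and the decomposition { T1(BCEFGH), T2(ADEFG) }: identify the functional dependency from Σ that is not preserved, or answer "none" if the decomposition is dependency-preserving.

none

EF → GH lies within T1.
F → AH: restricted closure across fragments reaches AH.
C → G lies within T1.
BCE → G lies within T1.
D → F lies within T2.
B → F lies within T1.
Every dependency is enforceable on the fragments, so the decomposition is dependency-preserving.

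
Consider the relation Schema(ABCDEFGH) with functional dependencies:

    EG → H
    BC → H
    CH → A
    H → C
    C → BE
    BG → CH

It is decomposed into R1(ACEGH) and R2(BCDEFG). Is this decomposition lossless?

Yes

Common attributes: R1 ∩ R2 = {CEG}.
Closure of {CEG}: EG → H applies, adding H; CH → A applies, adding A; C → BE applies, adding B. So (CEG)⁺ = {ABCEGH}.
This closure contains every attribute of R1, so R1 ∩ R2 → R1. The join is lossless.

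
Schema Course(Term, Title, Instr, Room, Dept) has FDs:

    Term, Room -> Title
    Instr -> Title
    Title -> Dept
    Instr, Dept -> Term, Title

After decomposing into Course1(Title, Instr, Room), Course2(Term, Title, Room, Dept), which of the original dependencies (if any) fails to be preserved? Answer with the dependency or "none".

Instr, Dept -> Term, Title

Check Instr, Dept → Term, Title: no single fragment contains all of {Term, Title, Instr, Dept}, and the restricted closure of {Instr, Dept} across the fragments never reaches {Term, Title}.
Term, Room → Title is preserved.
Instr → Title is preserved.
Title → Dept is preserved.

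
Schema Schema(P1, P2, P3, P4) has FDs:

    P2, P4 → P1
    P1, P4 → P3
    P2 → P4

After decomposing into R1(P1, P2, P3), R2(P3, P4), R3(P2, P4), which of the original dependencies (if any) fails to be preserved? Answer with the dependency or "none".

Check P1, P4 → P3: no single fragment contains all of {P1, P3, P4}, and the restricted closure of {P1, P4} across the fragments never reaches {P3}.
P2, P4 → P1 is preserved.
P2 → P4 is preserved.

P1, P4 → P3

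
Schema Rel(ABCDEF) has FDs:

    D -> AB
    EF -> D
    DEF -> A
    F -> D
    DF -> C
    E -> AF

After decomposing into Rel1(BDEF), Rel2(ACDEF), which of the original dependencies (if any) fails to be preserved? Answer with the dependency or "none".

none

D → AB: restricted closure across fragments reaches AB.
EF → D lies within Rel1.
DEF → A lies within Rel2.
F → D lies within Rel1.
DF → C lies within Rel2.
E → AF lies within Rel2.
Every dependency is enforceable on the fragments, so the decomposition is dependency-preserving.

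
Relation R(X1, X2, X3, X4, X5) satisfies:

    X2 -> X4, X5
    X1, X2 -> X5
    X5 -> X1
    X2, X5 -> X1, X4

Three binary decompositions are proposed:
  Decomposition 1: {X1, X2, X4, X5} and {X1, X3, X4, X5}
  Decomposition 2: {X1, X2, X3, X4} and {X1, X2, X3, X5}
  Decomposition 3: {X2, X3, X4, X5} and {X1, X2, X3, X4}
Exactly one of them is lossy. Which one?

Decomposition 1: common = {X1, X4, X5}, closure = {X1, X4, X5} → lossy.
Decomposition 2: common = {X1, X2, X3}, closure = {X1, X2, X3, X4, X5} → lossless.
Decomposition 3: common = {X2, X3, X4}, closure = {X1, X2, X3, X4, X5} → lossless.

Decomposition 1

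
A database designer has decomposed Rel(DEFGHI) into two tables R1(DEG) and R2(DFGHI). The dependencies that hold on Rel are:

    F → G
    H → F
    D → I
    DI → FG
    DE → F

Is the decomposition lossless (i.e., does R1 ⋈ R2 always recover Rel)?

Common attributes: R1 ∩ R2 = {DG}.
Closure of {DG}: D → I applies, adding I; DI → FG applies, adding F. So (DG)⁺ = {DFGI}.
The closure contains neither all of R1 = {DEG} nor all of R2 = {DFGHI}, so the common attributes are not a superkey of either fragment. The join is lossy.

No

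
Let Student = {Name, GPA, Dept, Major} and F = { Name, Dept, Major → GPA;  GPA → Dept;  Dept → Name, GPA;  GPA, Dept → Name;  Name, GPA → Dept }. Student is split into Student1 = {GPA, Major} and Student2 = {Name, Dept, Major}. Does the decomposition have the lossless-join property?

Common attributes: Student1 ∩ Student2 = {Major}.
No dependency enlarges {Major}, so (Major)⁺ = {Major}.
The closure contains neither all of Student1 = {GPA, Major} nor all of Student2 = {Name, Dept, Major}, so the common attributes are not a superkey of either fragment. The join is lossy.

No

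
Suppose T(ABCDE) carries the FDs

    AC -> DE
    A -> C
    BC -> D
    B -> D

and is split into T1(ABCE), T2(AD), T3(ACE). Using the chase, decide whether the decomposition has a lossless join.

Chase test. Columns are ABCDE; row i has aⱼ where attribute j ∈ Ti, else bᵢⱼ.
Initial tableau (one row per fragment):
  row 1: a1 a2 a3 b14 a5
  row 2: a1 b22 b23 a4 b25
  row 3: a1 b32 a3 b34 a5
Rows 1 and 3 agree on AC; apply AC→DE and equate their DE entries.
Rows 1 and 2 agree on A; apply A→C and equate their C entries.
Rows 1 and 2 agree on AC; apply AC→DE and equate their DE entries.
Row 1 is now all distinguished symbols — the join is lossless.

Yes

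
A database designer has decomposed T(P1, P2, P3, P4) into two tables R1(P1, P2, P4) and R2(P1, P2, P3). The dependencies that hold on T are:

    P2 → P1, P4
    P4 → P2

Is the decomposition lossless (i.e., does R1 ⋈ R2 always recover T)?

Yes

Common attributes: R1 ∩ R2 = {P1, P2}.
Closure of {P1, P2}: P2 → P1, P4 applies, adding P4. So (P1, P2)⁺ = {P1, P2, P4}.
This closure contains every attribute of R1, so R1 ∩ R2 → R1. The join is lossless.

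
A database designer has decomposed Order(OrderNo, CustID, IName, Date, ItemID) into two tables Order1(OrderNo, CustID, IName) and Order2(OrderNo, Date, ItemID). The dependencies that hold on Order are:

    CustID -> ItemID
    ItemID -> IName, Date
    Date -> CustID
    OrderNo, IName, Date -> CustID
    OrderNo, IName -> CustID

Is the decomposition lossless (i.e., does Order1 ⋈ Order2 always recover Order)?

Common attributes: Order1 ∩ Order2 = {OrderNo}.
No dependency enlarges {OrderNo}, so (OrderNo)⁺ = {OrderNo}.
The closure contains neither all of Order1 = {OrderNo, CustID, IName} nor all of Order2 = {OrderNo, Date, ItemID}, so the common attributes are not a superkey of either fragment. The join is lossy.

No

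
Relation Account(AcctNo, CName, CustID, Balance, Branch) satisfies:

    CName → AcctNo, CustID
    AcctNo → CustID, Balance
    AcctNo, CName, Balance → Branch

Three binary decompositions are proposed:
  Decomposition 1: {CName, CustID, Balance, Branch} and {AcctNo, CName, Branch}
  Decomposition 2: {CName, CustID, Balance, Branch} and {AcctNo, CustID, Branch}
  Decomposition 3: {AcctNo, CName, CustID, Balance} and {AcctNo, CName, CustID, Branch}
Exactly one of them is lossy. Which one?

Decomposition 2

Decomposition 1: common = {CName, Branch}, closure = {AcctNo, CName, CustID, Balance, Branch} → lossless.
Decomposition 2: common = {CustID, Branch}, closure = {CustID, Branch} → lossy.
Decomposition 3: common = {AcctNo, CName, CustID}, closure = {AcctNo, CName, CustID, Balance, Branch} → lossless.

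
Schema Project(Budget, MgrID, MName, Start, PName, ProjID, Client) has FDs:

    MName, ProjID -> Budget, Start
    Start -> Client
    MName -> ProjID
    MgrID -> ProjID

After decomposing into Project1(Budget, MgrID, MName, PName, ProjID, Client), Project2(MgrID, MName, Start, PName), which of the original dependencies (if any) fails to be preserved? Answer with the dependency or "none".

Start -> Client

Check Start → Client: no single fragment contains all of {Start, Client}, and the restricted closure of {Start} across the fragments never reaches {Client}.
MName, ProjID → Budget, Start is preserved.
MName → ProjID is preserved.
MgrID → ProjID is preserved.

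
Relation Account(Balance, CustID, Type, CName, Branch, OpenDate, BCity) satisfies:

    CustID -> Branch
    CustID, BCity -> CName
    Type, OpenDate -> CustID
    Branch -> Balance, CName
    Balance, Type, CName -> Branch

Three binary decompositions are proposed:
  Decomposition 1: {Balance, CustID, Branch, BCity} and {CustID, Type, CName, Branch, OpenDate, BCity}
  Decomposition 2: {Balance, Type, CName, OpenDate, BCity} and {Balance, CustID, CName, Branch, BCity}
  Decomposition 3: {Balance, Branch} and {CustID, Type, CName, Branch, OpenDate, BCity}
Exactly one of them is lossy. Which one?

Decomposition 2

Decomposition 1: common = {CustID, Branch, BCity}, closure = {Balance, CustID, CName, Branch, BCity} → lossless.
Decomposition 2: common = {Balance, CName, BCity}, closure = {Balance, CName, BCity} → lossy.
Decomposition 3: common = {Branch}, closure = {Balance, CName, Branch} → lossless.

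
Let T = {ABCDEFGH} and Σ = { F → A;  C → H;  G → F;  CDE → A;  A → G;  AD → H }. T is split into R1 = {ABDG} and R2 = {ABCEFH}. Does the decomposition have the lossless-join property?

Common attributes: R1 ∩ R2 = {AB}.
Closure of {AB}: A → G applies, adding G; G → F applies, adding F. So (AB)⁺ = {ABFG}.
The closure contains neither all of R1 = {ABDG} nor all of R2 = {ABCEFH}, so the common attributes are not a superkey of either fragment. The join is lossy.

No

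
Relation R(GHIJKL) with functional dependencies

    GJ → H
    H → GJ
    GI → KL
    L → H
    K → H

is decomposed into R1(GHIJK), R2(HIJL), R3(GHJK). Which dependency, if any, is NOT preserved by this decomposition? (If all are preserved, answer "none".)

GJ → H lies within R1.
H → GJ lies within R1.
GI → KL: restricted closure across fragments reaches KL.
L → H lies within R2.
K → H lies within R1.
Every dependency is enforceable on the fragments, so the decomposition is dependency-preserving.

none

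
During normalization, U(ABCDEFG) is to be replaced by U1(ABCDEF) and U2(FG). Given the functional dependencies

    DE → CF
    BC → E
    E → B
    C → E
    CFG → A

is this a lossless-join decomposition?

Common attributes: U1 ∩ U2 = {F}.
No dependency enlarges {F}, so (F)⁺ = {F}.
The closure contains neither all of U1 = {ABCDEF} nor all of U2 = {FG}, so the common attributes are not a superkey of either fragment. The join is lossy.

No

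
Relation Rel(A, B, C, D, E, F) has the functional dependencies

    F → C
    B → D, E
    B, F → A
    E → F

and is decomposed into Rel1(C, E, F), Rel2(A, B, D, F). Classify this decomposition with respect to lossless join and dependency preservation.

lossy and not dependency-preserving

Lossless test: (F)⁺ = {C, F}, which is a superkey of neither fragment — lossy.
Dependency preservation: the restricted closure of {B} across the fragments never reaches {D, E}, so B → D, E cannot be enforced without a join — not preserved.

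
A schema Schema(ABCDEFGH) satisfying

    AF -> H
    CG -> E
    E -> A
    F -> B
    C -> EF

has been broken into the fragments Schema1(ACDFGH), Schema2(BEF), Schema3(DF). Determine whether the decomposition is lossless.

No

Chase test. Columns are ABCDEFGH; row i has aⱼ where attribute j ∈ Schemai, else bᵢⱼ.
Initial tableau (one row per fragment):
  row 1: a1 b12 a3 a4 b15 a6 a7 a8
  row 2: b21 a2 b23 b24 a5 a6 b27 b28
  row 3: b31 b32 b33 a4 b35 a6 b37 b38
Rows 1 and 2 agree on F; apply F→B and equate their B entries.
Rows 1 and 3 agree on F; apply F→B and equate their B entries.
No row becomes fully distinguished — the join is lossy.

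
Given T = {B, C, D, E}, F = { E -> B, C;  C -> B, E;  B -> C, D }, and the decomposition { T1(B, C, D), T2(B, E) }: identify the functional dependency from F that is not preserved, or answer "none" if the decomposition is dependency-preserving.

none

E → B, C: restricted closure across fragments reaches B, C.
C → B, E: restricted closure across fragments reaches B, E.
B → C, D lies within T1.
Every dependency is enforceable on the fragments, so the decomposition is dependency-preserving.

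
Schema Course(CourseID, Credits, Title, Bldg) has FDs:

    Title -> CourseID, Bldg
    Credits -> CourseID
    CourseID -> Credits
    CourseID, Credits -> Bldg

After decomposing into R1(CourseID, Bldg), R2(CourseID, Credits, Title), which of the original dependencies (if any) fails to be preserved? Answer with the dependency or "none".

Title → CourseID, Bldg: restricted closure across fragments reaches CourseID, Bldg.
Credits → CourseID lies within R2.
CourseID → Credits lies within R2.
CourseID, Credits → Bldg: restricted closure across fragments reaches Bldg.
Every dependency is enforceable on the fragments, so the decomposition is dependency-preserving.

none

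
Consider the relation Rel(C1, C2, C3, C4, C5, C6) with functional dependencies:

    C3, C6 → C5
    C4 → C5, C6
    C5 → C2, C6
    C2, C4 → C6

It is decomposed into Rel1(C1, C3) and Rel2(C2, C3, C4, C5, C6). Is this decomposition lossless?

Common attributes: Rel1 ∩ Rel2 = {C3}.
No dependency enlarges {C3}, so (C3)⁺ = {C3}.
The closure contains neither all of Rel1 = {C1, C3} nor all of Rel2 = {C2, C3, C4, C5, C6}, so the common attributes are not a superkey of either fragment. The join is lossy.

No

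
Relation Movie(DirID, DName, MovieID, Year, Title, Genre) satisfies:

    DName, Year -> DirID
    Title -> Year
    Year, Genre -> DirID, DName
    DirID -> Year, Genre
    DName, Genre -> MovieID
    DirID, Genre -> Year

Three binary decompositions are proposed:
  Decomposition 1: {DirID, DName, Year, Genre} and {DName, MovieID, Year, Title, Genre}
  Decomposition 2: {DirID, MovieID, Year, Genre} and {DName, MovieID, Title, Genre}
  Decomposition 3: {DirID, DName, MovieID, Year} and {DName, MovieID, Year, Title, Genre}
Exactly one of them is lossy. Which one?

Decomposition 2

Decomposition 1: common = {DName, Year, Genre}, closure = {DirID, DName, MovieID, Year, Genre} → lossless.
Decomposition 2: common = {MovieID, Genre}, closure = {MovieID, Genre} → lossy.
Decomposition 3: common = {DName, MovieID, Year}, closure = {DirID, DName, MovieID, Year, Genre} → lossless.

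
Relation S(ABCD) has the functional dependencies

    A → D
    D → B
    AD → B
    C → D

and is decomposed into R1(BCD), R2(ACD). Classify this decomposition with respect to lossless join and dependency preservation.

lossless and dependency-preserving

Lossless test: (CD)⁺ = {BCD}, which contains all of one fragment — lossless.
Dependency preservation: AD → B is not contained in any single fragment, but the restricted closure of its left-hand side across the fragments still reaches the right-hand side; the remaining FDs each lie inside some fragment. All dependencies are preserved.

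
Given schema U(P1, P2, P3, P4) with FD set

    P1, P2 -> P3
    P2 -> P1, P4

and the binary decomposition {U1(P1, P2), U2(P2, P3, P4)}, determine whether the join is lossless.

Yes

Common attributes: U1 ∩ U2 = {P2}.
Closure of {P2}: P2 → P1, P4 applies, adding P1, P4; P1, P2 → P3 applies, adding P3. So (P2)⁺ = {P1, P2, P3, P4}.
This closure contains every attribute of U1, so U1 ∩ U2 → U1. The join is lossless.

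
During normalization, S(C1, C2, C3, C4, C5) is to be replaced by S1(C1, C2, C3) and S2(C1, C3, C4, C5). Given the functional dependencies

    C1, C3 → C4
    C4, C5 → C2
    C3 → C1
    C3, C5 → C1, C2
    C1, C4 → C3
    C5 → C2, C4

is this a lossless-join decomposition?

Common attributes: S1 ∩ S2 = {C1, C3}.
Closure of {C1, C3}: C1, C3 → C4 applies, adding C4. So (C1, C3)⁺ = {C1, C3, C4}.
The closure contains neither all of S1 = {C1, C2, C3} nor all of S2 = {C1, C3, C4, C5}, so the common attributes are not a superkey of either fragment. The join is lossy.

No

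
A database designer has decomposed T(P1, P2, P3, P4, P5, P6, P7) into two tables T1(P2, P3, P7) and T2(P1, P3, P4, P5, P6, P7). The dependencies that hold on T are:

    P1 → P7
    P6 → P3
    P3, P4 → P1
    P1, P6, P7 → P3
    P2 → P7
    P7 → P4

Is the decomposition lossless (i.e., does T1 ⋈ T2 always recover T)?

No

Common attributes: T1 ∩ T2 = {P3, P7}.
Closure of {P3, P7}: P7 → P4 applies, adding P4; P3, P4 → P1 applies, adding P1. So (P3, P7)⁺ = {P1, P3, P4, P7}.
The closure contains neither all of T1 = {P2, P3, P7} nor all of T2 = {P1, P3, P4, P5, P6, P7}, so the common attributes are not a superkey of either fragment. The join is lossy.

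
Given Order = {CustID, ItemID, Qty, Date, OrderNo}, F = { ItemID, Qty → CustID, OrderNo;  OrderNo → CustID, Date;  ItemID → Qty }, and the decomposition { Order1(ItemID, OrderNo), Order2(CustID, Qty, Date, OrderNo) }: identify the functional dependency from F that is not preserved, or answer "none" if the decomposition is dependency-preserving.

ItemID → Qty

Check ItemID → Qty: no single fragment contains all of {ItemID, Qty}, and the restricted closure of {ItemID} across the fragments never reaches {Qty}.
ItemID, Qty → CustID, OrderNo is preserved.
OrderNo → CustID, Date is preserved.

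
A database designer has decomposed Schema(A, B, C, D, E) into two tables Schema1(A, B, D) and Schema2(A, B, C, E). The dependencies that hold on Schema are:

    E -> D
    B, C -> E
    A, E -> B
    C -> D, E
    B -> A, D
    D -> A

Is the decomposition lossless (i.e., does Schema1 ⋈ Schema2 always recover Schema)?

Common attributes: Schema1 ∩ Schema2 = {A, B}.
Closure of {A, B}: B → A, D applies, adding D. So (A, B)⁺ = {A, B, D}.
This closure contains every attribute of Schema1, so Schema1 ∩ Schema2 → Schema1. The join is lossless.

Yes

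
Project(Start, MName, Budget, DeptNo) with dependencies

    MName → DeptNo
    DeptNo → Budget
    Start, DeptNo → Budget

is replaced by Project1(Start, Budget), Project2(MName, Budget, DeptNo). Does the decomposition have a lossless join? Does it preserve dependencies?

lossy but dependency-preserving

Lossless test: (Budget)⁺ = {Budget}, which is a superkey of neither fragment — lossy.
Dependency preservation: Start, DeptNo → Budget is not contained in any single fragment, but the restricted closure of its left-hand side across the fragments still reaches the right-hand side; the remaining FDs each lie inside some fragment. All dependencies are preserved.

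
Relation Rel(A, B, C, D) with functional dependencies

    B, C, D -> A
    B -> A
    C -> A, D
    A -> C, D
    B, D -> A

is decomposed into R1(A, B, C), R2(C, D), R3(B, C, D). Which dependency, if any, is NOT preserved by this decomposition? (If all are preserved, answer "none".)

none

B, C, D → A: restricted closure across fragments reaches A.
B → A lies within R1.
C → A, D: restricted closure across fragments reaches A, D.
A → C, D: restricted closure across fragments reaches C, D.
B, D → A: restricted closure across fragments reaches A.
Every dependency is enforceable on the fragments, so the decomposition is dependency-preserving.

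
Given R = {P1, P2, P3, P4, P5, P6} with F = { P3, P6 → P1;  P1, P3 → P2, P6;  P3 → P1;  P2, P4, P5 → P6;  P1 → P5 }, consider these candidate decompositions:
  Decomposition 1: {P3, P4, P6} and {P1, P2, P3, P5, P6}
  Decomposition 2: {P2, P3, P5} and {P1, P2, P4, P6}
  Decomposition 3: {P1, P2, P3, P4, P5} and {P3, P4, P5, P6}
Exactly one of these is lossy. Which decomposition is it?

Decomposition 1: common = {P3, P6}, closure = {P1, P2, P3, P5, P6} → lossless.
Decomposition 2: common = {P2}, closure = {P2} → lossy.
Decomposition 3: common = {P3, P4, P5}, closure = {P1, P2, P3, P4, P5, P6} → lossless.

Decomposition 2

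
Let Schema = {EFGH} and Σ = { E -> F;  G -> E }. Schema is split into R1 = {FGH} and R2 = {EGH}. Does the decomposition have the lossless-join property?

Yes

Common attributes: R1 ∩ R2 = {GH}.
Closure of {GH}: G → E applies, adding E; E → F applies, adding F. So (GH)⁺ = {EFGH}.
This closure contains every attribute of R1, so R1 ∩ R2 → R1. The join is lossless.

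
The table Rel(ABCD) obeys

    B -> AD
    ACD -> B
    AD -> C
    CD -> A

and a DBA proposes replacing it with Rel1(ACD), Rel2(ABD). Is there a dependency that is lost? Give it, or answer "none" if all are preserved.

B → AD lies within Rel2.
ACD → B: restricted closure across fragments reaches B.
AD → C lies within Rel1.
CD → A lies within Rel1.
Every dependency is enforceable on the fragments, so the decomposition is dependency-preserving.

none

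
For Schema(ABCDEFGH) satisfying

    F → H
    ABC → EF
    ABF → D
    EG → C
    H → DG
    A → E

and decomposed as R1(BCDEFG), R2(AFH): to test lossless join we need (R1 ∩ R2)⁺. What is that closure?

DFGH

R1 ∩ R2 = {F}.
F → H applies, adding H
H → DG applies, adding DG
Closure: {DFGH}.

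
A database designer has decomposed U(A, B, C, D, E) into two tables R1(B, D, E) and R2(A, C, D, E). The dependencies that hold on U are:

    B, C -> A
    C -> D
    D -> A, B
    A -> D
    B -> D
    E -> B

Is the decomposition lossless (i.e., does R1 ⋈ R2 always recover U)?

Common attributes: R1 ∩ R2 = {D, E}.
Closure of {D, E}: D → A, B applies, adding A, B. So (D, E)⁺ = {A, B, D, E}.
This closure contains every attribute of R1, so R1 ∩ R2 → R1. The join is lossless.

Yes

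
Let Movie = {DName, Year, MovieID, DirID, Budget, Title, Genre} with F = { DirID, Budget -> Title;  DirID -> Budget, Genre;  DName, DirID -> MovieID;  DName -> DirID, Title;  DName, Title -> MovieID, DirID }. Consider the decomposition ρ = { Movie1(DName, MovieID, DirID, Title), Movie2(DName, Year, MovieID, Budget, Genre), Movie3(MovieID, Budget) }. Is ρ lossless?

Chase test. Columns are DName, Year, MovieID, DirID, Budget, Title, Genre; row i has aⱼ where attribute j ∈ Moviei, else bᵢⱼ.
Initial tableau (one row per fragment):
  row 1: a1 b12 a3 a4 b15 a6 b17
  row 2: a1 a2 a3 b24 a5 b26 a7
  row 3: b31 b32 a3 b34 a5 b36 b37
Rows 1 and 2 agree on DName; apply DName→DirID, Title and equate their DirID, Title entries.
Rows 1 and 2 agree on DirID; apply DirID→Budget, Genre and equate their Budget, Genre entries.
Row 2 is now all distinguished symbols — the join is lossless.

Yes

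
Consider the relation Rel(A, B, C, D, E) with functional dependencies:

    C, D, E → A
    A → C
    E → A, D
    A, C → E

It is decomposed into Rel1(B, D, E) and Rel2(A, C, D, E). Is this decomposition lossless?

Common attributes: Rel1 ∩ Rel2 = {D, E}.
Closure of {D, E}: E → A, D applies, adding A; A → C applies, adding C. So (D, E)⁺ = {A, C, D, E}.
This closure contains every attribute of Rel2, so Rel1 ∩ Rel2 → Rel2. The join is lossless.

Yes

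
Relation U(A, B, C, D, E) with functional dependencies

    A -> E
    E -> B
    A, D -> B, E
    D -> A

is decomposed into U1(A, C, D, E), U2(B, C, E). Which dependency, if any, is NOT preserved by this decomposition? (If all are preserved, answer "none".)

A → E lies within U1.
E → B lies within U2.
A, D → B, E: restricted closure across fragments reaches B, E.
D → A lies within U1.
Every dependency is enforceable on the fragments, so the decomposition is dependency-preserving.

none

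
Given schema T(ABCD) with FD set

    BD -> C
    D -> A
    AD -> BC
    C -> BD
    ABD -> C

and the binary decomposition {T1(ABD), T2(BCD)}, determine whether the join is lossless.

Yes

Common attributes: T1 ∩ T2 = {BD}.
Closure of {BD}: BD → C applies, adding C; D → A applies, adding A. So (BD)⁺ = {ABCD}.
This closure contains every attribute of T1, so T1 ∩ T2 → T1. The join is lossless.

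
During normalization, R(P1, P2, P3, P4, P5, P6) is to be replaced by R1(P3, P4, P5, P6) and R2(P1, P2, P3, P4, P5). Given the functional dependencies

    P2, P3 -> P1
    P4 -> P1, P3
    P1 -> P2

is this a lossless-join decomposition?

Common attributes: R1 ∩ R2 = {P3, P4, P5}.
Closure of {P3, P4, P5}: P4 → P1, P3 applies, adding P1; P1 → P2 applies, adding P2. So (P3, P4, P5)⁺ = {P1, P2, P3, P4, P5}.
This closure contains every attribute of R2, so R1 ∩ R2 → R2. The join is lossless.

Yes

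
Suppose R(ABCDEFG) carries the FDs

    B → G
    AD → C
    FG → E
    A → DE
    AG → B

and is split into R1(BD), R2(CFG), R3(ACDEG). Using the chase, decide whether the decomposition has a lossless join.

No

Chase test. Columns are ABCDEFG; row i has aⱼ where attribute j ∈ Ri, else bᵢⱼ.
Initial tableau (one row per fragment):
  row 1: b11 a2 b13 a4 b15 b16 b17
  row 2: b21 b22 a3 b24 b25 a6 a7
  row 3: a1 b32 a3 a4 a5 b36 a7
No row becomes fully distinguished — the join is lossy.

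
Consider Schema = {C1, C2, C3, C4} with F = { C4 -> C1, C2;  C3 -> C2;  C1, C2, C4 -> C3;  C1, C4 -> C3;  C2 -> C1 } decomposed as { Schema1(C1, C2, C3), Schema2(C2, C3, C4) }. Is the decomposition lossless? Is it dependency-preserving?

lossless and dependency-preserving

Lossless test: (C2, C3)⁺ = {C1, C2, C3}, which contains all of one fragment — lossless.
Dependency preservation: C4 → C1, C2; C1, C2, C4 → C3; C1, C4 → C3 are not contained in any single fragment, but the restricted closure of each left-hand side across the fragments still reaches the right-hand side; the remaining FDs each lie inside some fragment. All dependencies are preserved.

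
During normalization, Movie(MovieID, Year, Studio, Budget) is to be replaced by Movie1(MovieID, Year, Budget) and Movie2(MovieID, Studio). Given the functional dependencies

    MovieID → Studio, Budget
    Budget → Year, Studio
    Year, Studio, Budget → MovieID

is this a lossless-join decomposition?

Common attributes: Movie1 ∩ Movie2 = {MovieID}.
Closure of {MovieID}: MovieID → Studio, Budget applies, adding Studio, Budget; Budget → Year, Studio applies, adding Year. So (MovieID)⁺ = {MovieID, Year, Studio, Budget}.
This closure contains every attribute of Movie1, so Movie1 ∩ Movie2 → Movie1. The join is lossless.

Yes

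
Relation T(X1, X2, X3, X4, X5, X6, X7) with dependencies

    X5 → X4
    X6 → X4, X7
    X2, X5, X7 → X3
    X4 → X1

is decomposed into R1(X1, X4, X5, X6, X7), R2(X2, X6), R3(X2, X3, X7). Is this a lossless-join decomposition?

Chase test. Columns are X1, X2, X3, X4, X5, X6, X7; row i has aⱼ where attribute j ∈ Ri, else bᵢⱼ.
Initial tableau (one row per fragment):
  row 1: a1 b12 b13 a4 a5 a6 a7
  row 2: b21 a2 b23 b24 b25 a6 b27
  row 3: b31 a2 a3 b34 b35 b36 a7
Rows 1 and 2 agree on X6; apply X6→X4, X7 and equate their X4, X7 entries.
Rows 1 and 2 agree on X4; apply X4→X1 and equate their X1 entries.
No row becomes fully distinguished — the join is lossy.

No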